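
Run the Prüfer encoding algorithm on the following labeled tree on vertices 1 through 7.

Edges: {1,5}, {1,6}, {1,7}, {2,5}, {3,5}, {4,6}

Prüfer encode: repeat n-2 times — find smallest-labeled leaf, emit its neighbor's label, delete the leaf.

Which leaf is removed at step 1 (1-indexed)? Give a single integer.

Answer: 2

Derivation:
Step 1: current leaves = {2,3,4,7}. Remove leaf 2 (neighbor: 5).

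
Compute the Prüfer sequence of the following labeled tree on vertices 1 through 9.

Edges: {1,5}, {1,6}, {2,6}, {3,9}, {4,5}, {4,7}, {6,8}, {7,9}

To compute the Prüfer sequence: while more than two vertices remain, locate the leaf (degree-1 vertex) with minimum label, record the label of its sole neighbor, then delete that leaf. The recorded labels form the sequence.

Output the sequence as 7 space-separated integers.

Step 1: leaves = {2,3,8}. Remove smallest leaf 2, emit neighbor 6.
Step 2: leaves = {3,8}. Remove smallest leaf 3, emit neighbor 9.
Step 3: leaves = {8,9}. Remove smallest leaf 8, emit neighbor 6.
Step 4: leaves = {6,9}. Remove smallest leaf 6, emit neighbor 1.
Step 5: leaves = {1,9}. Remove smallest leaf 1, emit neighbor 5.
Step 6: leaves = {5,9}. Remove smallest leaf 5, emit neighbor 4.
Step 7: leaves = {4,9}. Remove smallest leaf 4, emit neighbor 7.
Done: 2 vertices remain (7, 9). Sequence = [6 9 6 1 5 4 7]

Answer: 6 9 6 1 5 4 7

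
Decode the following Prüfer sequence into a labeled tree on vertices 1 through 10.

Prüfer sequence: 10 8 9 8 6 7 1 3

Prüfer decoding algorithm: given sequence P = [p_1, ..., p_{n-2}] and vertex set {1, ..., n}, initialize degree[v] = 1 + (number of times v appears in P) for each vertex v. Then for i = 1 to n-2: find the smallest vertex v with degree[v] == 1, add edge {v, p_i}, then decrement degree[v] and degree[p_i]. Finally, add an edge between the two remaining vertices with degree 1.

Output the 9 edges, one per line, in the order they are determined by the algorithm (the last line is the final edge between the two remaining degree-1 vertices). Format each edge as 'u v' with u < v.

Initial degrees: {1:2, 2:1, 3:2, 4:1, 5:1, 6:2, 7:2, 8:3, 9:2, 10:2}
Step 1: smallest deg-1 vertex = 2, p_1 = 10. Add edge {2,10}. Now deg[2]=0, deg[10]=1.
Step 2: smallest deg-1 vertex = 4, p_2 = 8. Add edge {4,8}. Now deg[4]=0, deg[8]=2.
Step 3: smallest deg-1 vertex = 5, p_3 = 9. Add edge {5,9}. Now deg[5]=0, deg[9]=1.
Step 4: smallest deg-1 vertex = 9, p_4 = 8. Add edge {8,9}. Now deg[9]=0, deg[8]=1.
Step 5: smallest deg-1 vertex = 8, p_5 = 6. Add edge {6,8}. Now deg[8]=0, deg[6]=1.
Step 6: smallest deg-1 vertex = 6, p_6 = 7. Add edge {6,7}. Now deg[6]=0, deg[7]=1.
Step 7: smallest deg-1 vertex = 7, p_7 = 1. Add edge {1,7}. Now deg[7]=0, deg[1]=1.
Step 8: smallest deg-1 vertex = 1, p_8 = 3. Add edge {1,3}. Now deg[1]=0, deg[3]=1.
Final: two remaining deg-1 vertices are 3, 10. Add edge {3,10}.

Answer: 2 10
4 8
5 9
8 9
6 8
6 7
1 7
1 3
3 10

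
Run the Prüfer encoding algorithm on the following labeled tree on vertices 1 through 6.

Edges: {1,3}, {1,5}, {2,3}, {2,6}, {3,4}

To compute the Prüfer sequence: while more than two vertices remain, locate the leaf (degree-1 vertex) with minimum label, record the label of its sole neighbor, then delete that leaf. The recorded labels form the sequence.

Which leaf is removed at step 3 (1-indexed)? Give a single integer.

Answer: 1

Derivation:
Step 1: current leaves = {4,5,6}. Remove leaf 4 (neighbor: 3).
Step 2: current leaves = {5,6}. Remove leaf 5 (neighbor: 1).
Step 3: current leaves = {1,6}. Remove leaf 1 (neighbor: 3).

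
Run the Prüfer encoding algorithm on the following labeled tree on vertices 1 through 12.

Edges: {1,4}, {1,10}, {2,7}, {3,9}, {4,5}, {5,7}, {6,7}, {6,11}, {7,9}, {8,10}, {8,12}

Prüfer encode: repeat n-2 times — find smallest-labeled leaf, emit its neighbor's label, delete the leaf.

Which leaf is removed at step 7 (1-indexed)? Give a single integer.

Step 1: current leaves = {2,3,11,12}. Remove leaf 2 (neighbor: 7).
Step 2: current leaves = {3,11,12}. Remove leaf 3 (neighbor: 9).
Step 3: current leaves = {9,11,12}. Remove leaf 9 (neighbor: 7).
Step 4: current leaves = {11,12}. Remove leaf 11 (neighbor: 6).
Step 5: current leaves = {6,12}. Remove leaf 6 (neighbor: 7).
Step 6: current leaves = {7,12}. Remove leaf 7 (neighbor: 5).
Step 7: current leaves = {5,12}. Remove leaf 5 (neighbor: 4).

Answer: 5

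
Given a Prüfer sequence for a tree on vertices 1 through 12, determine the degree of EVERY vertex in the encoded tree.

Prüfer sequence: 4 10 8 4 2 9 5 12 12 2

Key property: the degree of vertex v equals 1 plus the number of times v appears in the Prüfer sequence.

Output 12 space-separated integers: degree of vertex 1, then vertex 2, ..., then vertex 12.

p_1 = 4: count[4] becomes 1
p_2 = 10: count[10] becomes 1
p_3 = 8: count[8] becomes 1
p_4 = 4: count[4] becomes 2
p_5 = 2: count[2] becomes 1
p_6 = 9: count[9] becomes 1
p_7 = 5: count[5] becomes 1
p_8 = 12: count[12] becomes 1
p_9 = 12: count[12] becomes 2
p_10 = 2: count[2] becomes 2
Degrees (1 + count): deg[1]=1+0=1, deg[2]=1+2=3, deg[3]=1+0=1, deg[4]=1+2=3, deg[5]=1+1=2, deg[6]=1+0=1, deg[7]=1+0=1, deg[8]=1+1=2, deg[9]=1+1=2, deg[10]=1+1=2, deg[11]=1+0=1, deg[12]=1+2=3

Answer: 1 3 1 3 2 1 1 2 2 2 1 3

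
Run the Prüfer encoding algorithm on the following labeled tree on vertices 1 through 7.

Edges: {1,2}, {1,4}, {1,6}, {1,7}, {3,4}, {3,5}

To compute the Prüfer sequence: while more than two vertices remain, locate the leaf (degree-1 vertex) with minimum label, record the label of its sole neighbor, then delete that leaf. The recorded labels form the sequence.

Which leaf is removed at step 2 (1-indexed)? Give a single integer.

Answer: 5

Derivation:
Step 1: current leaves = {2,5,6,7}. Remove leaf 2 (neighbor: 1).
Step 2: current leaves = {5,6,7}. Remove leaf 5 (neighbor: 3).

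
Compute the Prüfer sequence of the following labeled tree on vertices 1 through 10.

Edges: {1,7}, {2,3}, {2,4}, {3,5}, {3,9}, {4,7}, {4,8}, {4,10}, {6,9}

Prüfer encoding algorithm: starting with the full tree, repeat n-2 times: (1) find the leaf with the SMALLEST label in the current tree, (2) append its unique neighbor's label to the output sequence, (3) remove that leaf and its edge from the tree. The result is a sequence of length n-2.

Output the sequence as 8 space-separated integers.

Step 1: leaves = {1,5,6,8,10}. Remove smallest leaf 1, emit neighbor 7.
Step 2: leaves = {5,6,7,8,10}. Remove smallest leaf 5, emit neighbor 3.
Step 3: leaves = {6,7,8,10}. Remove smallest leaf 6, emit neighbor 9.
Step 4: leaves = {7,8,9,10}. Remove smallest leaf 7, emit neighbor 4.
Step 5: leaves = {8,9,10}. Remove smallest leaf 8, emit neighbor 4.
Step 6: leaves = {9,10}. Remove smallest leaf 9, emit neighbor 3.
Step 7: leaves = {3,10}. Remove smallest leaf 3, emit neighbor 2.
Step 8: leaves = {2,10}. Remove smallest leaf 2, emit neighbor 4.
Done: 2 vertices remain (4, 10). Sequence = [7 3 9 4 4 3 2 4]

Answer: 7 3 9 4 4 3 2 4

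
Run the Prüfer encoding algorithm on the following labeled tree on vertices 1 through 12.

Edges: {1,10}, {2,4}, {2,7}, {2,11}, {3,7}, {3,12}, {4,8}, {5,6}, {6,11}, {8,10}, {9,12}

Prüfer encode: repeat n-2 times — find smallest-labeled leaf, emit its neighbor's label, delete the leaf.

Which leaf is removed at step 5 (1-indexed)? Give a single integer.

Answer: 10

Derivation:
Step 1: current leaves = {1,5,9}. Remove leaf 1 (neighbor: 10).
Step 2: current leaves = {5,9,10}. Remove leaf 5 (neighbor: 6).
Step 3: current leaves = {6,9,10}. Remove leaf 6 (neighbor: 11).
Step 4: current leaves = {9,10,11}. Remove leaf 9 (neighbor: 12).
Step 5: current leaves = {10,11,12}. Remove leaf 10 (neighbor: 8).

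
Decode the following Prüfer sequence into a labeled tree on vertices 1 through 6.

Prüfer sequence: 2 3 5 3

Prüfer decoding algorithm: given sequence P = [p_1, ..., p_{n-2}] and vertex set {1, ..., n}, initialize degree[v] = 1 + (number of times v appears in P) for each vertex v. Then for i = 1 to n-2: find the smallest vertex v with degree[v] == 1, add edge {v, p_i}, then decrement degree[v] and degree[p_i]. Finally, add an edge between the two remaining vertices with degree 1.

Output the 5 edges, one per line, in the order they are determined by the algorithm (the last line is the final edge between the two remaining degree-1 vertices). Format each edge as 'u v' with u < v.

Initial degrees: {1:1, 2:2, 3:3, 4:1, 5:2, 6:1}
Step 1: smallest deg-1 vertex = 1, p_1 = 2. Add edge {1,2}. Now deg[1]=0, deg[2]=1.
Step 2: smallest deg-1 vertex = 2, p_2 = 3. Add edge {2,3}. Now deg[2]=0, deg[3]=2.
Step 3: smallest deg-1 vertex = 4, p_3 = 5. Add edge {4,5}. Now deg[4]=0, deg[5]=1.
Step 4: smallest deg-1 vertex = 5, p_4 = 3. Add edge {3,5}. Now deg[5]=0, deg[3]=1.
Final: two remaining deg-1 vertices are 3, 6. Add edge {3,6}.

Answer: 1 2
2 3
4 5
3 5
3 6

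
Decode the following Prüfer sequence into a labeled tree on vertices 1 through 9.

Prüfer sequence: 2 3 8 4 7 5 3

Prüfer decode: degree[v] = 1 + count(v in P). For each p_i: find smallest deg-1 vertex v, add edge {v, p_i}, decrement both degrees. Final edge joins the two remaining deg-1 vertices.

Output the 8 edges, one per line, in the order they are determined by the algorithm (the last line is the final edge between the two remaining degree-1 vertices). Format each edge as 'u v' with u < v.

Answer: 1 2
2 3
6 8
4 8
4 7
5 7
3 5
3 9

Derivation:
Initial degrees: {1:1, 2:2, 3:3, 4:2, 5:2, 6:1, 7:2, 8:2, 9:1}
Step 1: smallest deg-1 vertex = 1, p_1 = 2. Add edge {1,2}. Now deg[1]=0, deg[2]=1.
Step 2: smallest deg-1 vertex = 2, p_2 = 3. Add edge {2,3}. Now deg[2]=0, deg[3]=2.
Step 3: smallest deg-1 vertex = 6, p_3 = 8. Add edge {6,8}. Now deg[6]=0, deg[8]=1.
Step 4: smallest deg-1 vertex = 8, p_4 = 4. Add edge {4,8}. Now deg[8]=0, deg[4]=1.
Step 5: smallest deg-1 vertex = 4, p_5 = 7. Add edge {4,7}. Now deg[4]=0, deg[7]=1.
Step 6: smallest deg-1 vertex = 7, p_6 = 5. Add edge {5,7}. Now deg[7]=0, deg[5]=1.
Step 7: smallest deg-1 vertex = 5, p_7 = 3. Add edge {3,5}. Now deg[5]=0, deg[3]=1.
Final: two remaining deg-1 vertices are 3, 9. Add edge {3,9}.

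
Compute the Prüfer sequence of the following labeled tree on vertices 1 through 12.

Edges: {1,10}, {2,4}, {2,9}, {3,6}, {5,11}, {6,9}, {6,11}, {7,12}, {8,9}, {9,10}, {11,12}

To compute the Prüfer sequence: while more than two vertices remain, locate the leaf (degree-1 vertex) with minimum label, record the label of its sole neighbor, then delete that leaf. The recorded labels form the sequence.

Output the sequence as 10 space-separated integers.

Step 1: leaves = {1,3,4,5,7,8}. Remove smallest leaf 1, emit neighbor 10.
Step 2: leaves = {3,4,5,7,8,10}. Remove smallest leaf 3, emit neighbor 6.
Step 3: leaves = {4,5,7,8,10}. Remove smallest leaf 4, emit neighbor 2.
Step 4: leaves = {2,5,7,8,10}. Remove smallest leaf 2, emit neighbor 9.
Step 5: leaves = {5,7,8,10}. Remove smallest leaf 5, emit neighbor 11.
Step 6: leaves = {7,8,10}. Remove smallest leaf 7, emit neighbor 12.
Step 7: leaves = {8,10,12}. Remove smallest leaf 8, emit neighbor 9.
Step 8: leaves = {10,12}. Remove smallest leaf 10, emit neighbor 9.
Step 9: leaves = {9,12}. Remove smallest leaf 9, emit neighbor 6.
Step 10: leaves = {6,12}. Remove smallest leaf 6, emit neighbor 11.
Done: 2 vertices remain (11, 12). Sequence = [10 6 2 9 11 12 9 9 6 11]

Answer: 10 6 2 9 11 12 9 9 6 11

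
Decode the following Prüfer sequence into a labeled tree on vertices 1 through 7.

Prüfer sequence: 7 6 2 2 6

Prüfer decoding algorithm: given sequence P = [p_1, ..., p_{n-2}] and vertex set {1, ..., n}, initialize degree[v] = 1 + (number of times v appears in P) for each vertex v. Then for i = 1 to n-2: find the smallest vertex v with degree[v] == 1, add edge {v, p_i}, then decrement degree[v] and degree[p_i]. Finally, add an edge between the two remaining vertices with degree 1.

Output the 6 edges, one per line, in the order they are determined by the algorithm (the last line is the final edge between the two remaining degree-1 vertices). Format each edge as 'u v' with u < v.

Initial degrees: {1:1, 2:3, 3:1, 4:1, 5:1, 6:3, 7:2}
Step 1: smallest deg-1 vertex = 1, p_1 = 7. Add edge {1,7}. Now deg[1]=0, deg[7]=1.
Step 2: smallest deg-1 vertex = 3, p_2 = 6. Add edge {3,6}. Now deg[3]=0, deg[6]=2.
Step 3: smallest deg-1 vertex = 4, p_3 = 2. Add edge {2,4}. Now deg[4]=0, deg[2]=2.
Step 4: smallest deg-1 vertex = 5, p_4 = 2. Add edge {2,5}. Now deg[5]=0, deg[2]=1.
Step 5: smallest deg-1 vertex = 2, p_5 = 6. Add edge {2,6}. Now deg[2]=0, deg[6]=1.
Final: two remaining deg-1 vertices are 6, 7. Add edge {6,7}.

Answer: 1 7
3 6
2 4
2 5
2 6
6 7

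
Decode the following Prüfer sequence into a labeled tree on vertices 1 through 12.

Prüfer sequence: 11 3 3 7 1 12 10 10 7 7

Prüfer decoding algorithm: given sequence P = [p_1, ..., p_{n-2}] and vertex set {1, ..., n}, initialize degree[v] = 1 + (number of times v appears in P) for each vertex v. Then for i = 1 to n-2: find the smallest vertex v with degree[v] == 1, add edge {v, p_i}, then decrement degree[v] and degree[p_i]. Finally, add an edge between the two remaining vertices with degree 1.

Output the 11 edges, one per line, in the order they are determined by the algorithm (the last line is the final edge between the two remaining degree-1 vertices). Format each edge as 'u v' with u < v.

Initial degrees: {1:2, 2:1, 3:3, 4:1, 5:1, 6:1, 7:4, 8:1, 9:1, 10:3, 11:2, 12:2}
Step 1: smallest deg-1 vertex = 2, p_1 = 11. Add edge {2,11}. Now deg[2]=0, deg[11]=1.
Step 2: smallest deg-1 vertex = 4, p_2 = 3. Add edge {3,4}. Now deg[4]=0, deg[3]=2.
Step 3: smallest deg-1 vertex = 5, p_3 = 3. Add edge {3,5}. Now deg[5]=0, deg[3]=1.
Step 4: smallest deg-1 vertex = 3, p_4 = 7. Add edge {3,7}. Now deg[3]=0, deg[7]=3.
Step 5: smallest deg-1 vertex = 6, p_5 = 1. Add edge {1,6}. Now deg[6]=0, deg[1]=1.
Step 6: smallest deg-1 vertex = 1, p_6 = 12. Add edge {1,12}. Now deg[1]=0, deg[12]=1.
Step 7: smallest deg-1 vertex = 8, p_7 = 10. Add edge {8,10}. Now deg[8]=0, deg[10]=2.
Step 8: smallest deg-1 vertex = 9, p_8 = 10. Add edge {9,10}. Now deg[9]=0, deg[10]=1.
Step 9: smallest deg-1 vertex = 10, p_9 = 7. Add edge {7,10}. Now deg[10]=0, deg[7]=2.
Step 10: smallest deg-1 vertex = 11, p_10 = 7. Add edge {7,11}. Now deg[11]=0, deg[7]=1.
Final: two remaining deg-1 vertices are 7, 12. Add edge {7,12}.

Answer: 2 11
3 4
3 5
3 7
1 6
1 12
8 10
9 10
7 10
7 11
7 12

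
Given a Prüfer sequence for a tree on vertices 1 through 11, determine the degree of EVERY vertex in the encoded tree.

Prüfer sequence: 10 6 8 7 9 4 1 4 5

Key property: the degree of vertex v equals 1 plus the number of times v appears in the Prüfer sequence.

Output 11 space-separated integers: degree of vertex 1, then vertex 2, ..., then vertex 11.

Answer: 2 1 1 3 2 2 2 2 2 2 1

Derivation:
p_1 = 10: count[10] becomes 1
p_2 = 6: count[6] becomes 1
p_3 = 8: count[8] becomes 1
p_4 = 7: count[7] becomes 1
p_5 = 9: count[9] becomes 1
p_6 = 4: count[4] becomes 1
p_7 = 1: count[1] becomes 1
p_8 = 4: count[4] becomes 2
p_9 = 5: count[5] becomes 1
Degrees (1 + count): deg[1]=1+1=2, deg[2]=1+0=1, deg[3]=1+0=1, deg[4]=1+2=3, deg[5]=1+1=2, deg[6]=1+1=2, deg[7]=1+1=2, deg[8]=1+1=2, deg[9]=1+1=2, deg[10]=1+1=2, deg[11]=1+0=1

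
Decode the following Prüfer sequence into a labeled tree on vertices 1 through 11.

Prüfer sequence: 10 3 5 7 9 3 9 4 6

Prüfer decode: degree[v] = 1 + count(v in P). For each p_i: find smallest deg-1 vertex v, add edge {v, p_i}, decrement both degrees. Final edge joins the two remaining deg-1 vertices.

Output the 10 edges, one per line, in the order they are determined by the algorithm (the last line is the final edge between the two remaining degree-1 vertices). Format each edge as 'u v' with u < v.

Initial degrees: {1:1, 2:1, 3:3, 4:2, 5:2, 6:2, 7:2, 8:1, 9:3, 10:2, 11:1}
Step 1: smallest deg-1 vertex = 1, p_1 = 10. Add edge {1,10}. Now deg[1]=0, deg[10]=1.
Step 2: smallest deg-1 vertex = 2, p_2 = 3. Add edge {2,3}. Now deg[2]=0, deg[3]=2.
Step 3: smallest deg-1 vertex = 8, p_3 = 5. Add edge {5,8}. Now deg[8]=0, deg[5]=1.
Step 4: smallest deg-1 vertex = 5, p_4 = 7. Add edge {5,7}. Now deg[5]=0, deg[7]=1.
Step 5: smallest deg-1 vertex = 7, p_5 = 9. Add edge {7,9}. Now deg[7]=0, deg[9]=2.
Step 6: smallest deg-1 vertex = 10, p_6 = 3. Add edge {3,10}. Now deg[10]=0, deg[3]=1.
Step 7: smallest deg-1 vertex = 3, p_7 = 9. Add edge {3,9}. Now deg[3]=0, deg[9]=1.
Step 8: smallest deg-1 vertex = 9, p_8 = 4. Add edge {4,9}. Now deg[9]=0, deg[4]=1.
Step 9: smallest deg-1 vertex = 4, p_9 = 6. Add edge {4,6}. Now deg[4]=0, deg[6]=1.
Final: two remaining deg-1 vertices are 6, 11. Add edge {6,11}.

Answer: 1 10
2 3
5 8
5 7
7 9
3 10
3 9
4 9
4 6
6 11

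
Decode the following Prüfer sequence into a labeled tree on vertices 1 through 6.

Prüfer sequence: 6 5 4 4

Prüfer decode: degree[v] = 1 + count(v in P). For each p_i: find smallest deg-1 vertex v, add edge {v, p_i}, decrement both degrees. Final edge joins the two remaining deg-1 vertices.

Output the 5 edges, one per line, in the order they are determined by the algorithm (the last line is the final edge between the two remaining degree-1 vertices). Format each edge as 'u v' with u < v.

Initial degrees: {1:1, 2:1, 3:1, 4:3, 5:2, 6:2}
Step 1: smallest deg-1 vertex = 1, p_1 = 6. Add edge {1,6}. Now deg[1]=0, deg[6]=1.
Step 2: smallest deg-1 vertex = 2, p_2 = 5. Add edge {2,5}. Now deg[2]=0, deg[5]=1.
Step 3: smallest deg-1 vertex = 3, p_3 = 4. Add edge {3,4}. Now deg[3]=0, deg[4]=2.
Step 4: smallest deg-1 vertex = 5, p_4 = 4. Add edge {4,5}. Now deg[5]=0, deg[4]=1.
Final: two remaining deg-1 vertices are 4, 6. Add edge {4,6}.

Answer: 1 6
2 5
3 4
4 5
4 6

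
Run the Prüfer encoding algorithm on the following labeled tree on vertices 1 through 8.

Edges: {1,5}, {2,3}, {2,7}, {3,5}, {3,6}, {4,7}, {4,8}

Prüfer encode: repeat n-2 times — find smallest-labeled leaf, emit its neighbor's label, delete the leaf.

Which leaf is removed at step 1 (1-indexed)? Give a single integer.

Answer: 1

Derivation:
Step 1: current leaves = {1,6,8}. Remove leaf 1 (neighbor: 5).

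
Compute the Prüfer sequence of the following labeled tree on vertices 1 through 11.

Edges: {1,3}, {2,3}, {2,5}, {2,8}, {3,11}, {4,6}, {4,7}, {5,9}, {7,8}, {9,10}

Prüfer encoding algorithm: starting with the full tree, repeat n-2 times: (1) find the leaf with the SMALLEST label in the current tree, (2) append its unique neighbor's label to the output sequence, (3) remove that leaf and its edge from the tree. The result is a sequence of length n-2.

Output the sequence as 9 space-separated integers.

Answer: 3 4 7 8 2 9 5 2 3

Derivation:
Step 1: leaves = {1,6,10,11}. Remove smallest leaf 1, emit neighbor 3.
Step 2: leaves = {6,10,11}. Remove smallest leaf 6, emit neighbor 4.
Step 3: leaves = {4,10,11}. Remove smallest leaf 4, emit neighbor 7.
Step 4: leaves = {7,10,11}. Remove smallest leaf 7, emit neighbor 8.
Step 5: leaves = {8,10,11}. Remove smallest leaf 8, emit neighbor 2.
Step 6: leaves = {10,11}. Remove smallest leaf 10, emit neighbor 9.
Step 7: leaves = {9,11}. Remove smallest leaf 9, emit neighbor 5.
Step 8: leaves = {5,11}. Remove smallest leaf 5, emit neighbor 2.
Step 9: leaves = {2,11}. Remove smallest leaf 2, emit neighbor 3.
Done: 2 vertices remain (3, 11). Sequence = [3 4 7 8 2 9 5 2 3]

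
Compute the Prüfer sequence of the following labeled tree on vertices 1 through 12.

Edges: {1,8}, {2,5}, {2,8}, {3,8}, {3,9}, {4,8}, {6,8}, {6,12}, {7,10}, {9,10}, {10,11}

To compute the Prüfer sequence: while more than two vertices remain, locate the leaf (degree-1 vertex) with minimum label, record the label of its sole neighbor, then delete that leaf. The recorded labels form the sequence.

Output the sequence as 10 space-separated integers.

Step 1: leaves = {1,4,5,7,11,12}. Remove smallest leaf 1, emit neighbor 8.
Step 2: leaves = {4,5,7,11,12}. Remove smallest leaf 4, emit neighbor 8.
Step 3: leaves = {5,7,11,12}. Remove smallest leaf 5, emit neighbor 2.
Step 4: leaves = {2,7,11,12}. Remove smallest leaf 2, emit neighbor 8.
Step 5: leaves = {7,11,12}. Remove smallest leaf 7, emit neighbor 10.
Step 6: leaves = {11,12}. Remove smallest leaf 11, emit neighbor 10.
Step 7: leaves = {10,12}. Remove smallest leaf 10, emit neighbor 9.
Step 8: leaves = {9,12}. Remove smallest leaf 9, emit neighbor 3.
Step 9: leaves = {3,12}. Remove smallest leaf 3, emit neighbor 8.
Step 10: leaves = {8,12}. Remove smallest leaf 8, emit neighbor 6.
Done: 2 vertices remain (6, 12). Sequence = [8 8 2 8 10 10 9 3 8 6]

Answer: 8 8 2 8 10 10 9 3 8 6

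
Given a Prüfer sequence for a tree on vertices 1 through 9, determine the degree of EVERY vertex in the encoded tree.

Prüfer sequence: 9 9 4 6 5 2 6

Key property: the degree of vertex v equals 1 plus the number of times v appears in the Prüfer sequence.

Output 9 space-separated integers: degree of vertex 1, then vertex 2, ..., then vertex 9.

Answer: 1 2 1 2 2 3 1 1 3

Derivation:
p_1 = 9: count[9] becomes 1
p_2 = 9: count[9] becomes 2
p_3 = 4: count[4] becomes 1
p_4 = 6: count[6] becomes 1
p_5 = 5: count[5] becomes 1
p_6 = 2: count[2] becomes 1
p_7 = 6: count[6] becomes 2
Degrees (1 + count): deg[1]=1+0=1, deg[2]=1+1=2, deg[3]=1+0=1, deg[4]=1+1=2, deg[5]=1+1=2, deg[6]=1+2=3, deg[7]=1+0=1, deg[8]=1+0=1, deg[9]=1+2=3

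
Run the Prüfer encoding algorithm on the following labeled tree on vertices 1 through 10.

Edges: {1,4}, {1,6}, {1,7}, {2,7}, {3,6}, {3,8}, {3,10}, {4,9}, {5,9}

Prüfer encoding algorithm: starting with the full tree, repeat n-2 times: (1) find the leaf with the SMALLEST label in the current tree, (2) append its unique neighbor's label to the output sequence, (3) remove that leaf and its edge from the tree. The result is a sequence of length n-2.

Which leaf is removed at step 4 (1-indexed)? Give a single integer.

Step 1: current leaves = {2,5,8,10}. Remove leaf 2 (neighbor: 7).
Step 2: current leaves = {5,7,8,10}. Remove leaf 5 (neighbor: 9).
Step 3: current leaves = {7,8,9,10}. Remove leaf 7 (neighbor: 1).
Step 4: current leaves = {8,9,10}. Remove leaf 8 (neighbor: 3).

Answer: 8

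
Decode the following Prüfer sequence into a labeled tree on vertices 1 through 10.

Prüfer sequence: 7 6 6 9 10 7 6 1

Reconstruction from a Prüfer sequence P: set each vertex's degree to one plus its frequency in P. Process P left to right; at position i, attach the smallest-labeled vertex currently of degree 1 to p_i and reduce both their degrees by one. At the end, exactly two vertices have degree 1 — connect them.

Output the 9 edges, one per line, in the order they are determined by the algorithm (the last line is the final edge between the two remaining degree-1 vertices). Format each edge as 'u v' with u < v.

Initial degrees: {1:2, 2:1, 3:1, 4:1, 5:1, 6:4, 7:3, 8:1, 9:2, 10:2}
Step 1: smallest deg-1 vertex = 2, p_1 = 7. Add edge {2,7}. Now deg[2]=0, deg[7]=2.
Step 2: smallest deg-1 vertex = 3, p_2 = 6. Add edge {3,6}. Now deg[3]=0, deg[6]=3.
Step 3: smallest deg-1 vertex = 4, p_3 = 6. Add edge {4,6}. Now deg[4]=0, deg[6]=2.
Step 4: smallest deg-1 vertex = 5, p_4 = 9. Add edge {5,9}. Now deg[5]=0, deg[9]=1.
Step 5: smallest deg-1 vertex = 8, p_5 = 10. Add edge {8,10}. Now deg[8]=0, deg[10]=1.
Step 6: smallest deg-1 vertex = 9, p_6 = 7. Add edge {7,9}. Now deg[9]=0, deg[7]=1.
Step 7: smallest deg-1 vertex = 7, p_7 = 6. Add edge {6,7}. Now deg[7]=0, deg[6]=1.
Step 8: smallest deg-1 vertex = 6, p_8 = 1. Add edge {1,6}. Now deg[6]=0, deg[1]=1.
Final: two remaining deg-1 vertices are 1, 10. Add edge {1,10}.

Answer: 2 7
3 6
4 6
5 9
8 10
7 9
6 7
1 6
1 10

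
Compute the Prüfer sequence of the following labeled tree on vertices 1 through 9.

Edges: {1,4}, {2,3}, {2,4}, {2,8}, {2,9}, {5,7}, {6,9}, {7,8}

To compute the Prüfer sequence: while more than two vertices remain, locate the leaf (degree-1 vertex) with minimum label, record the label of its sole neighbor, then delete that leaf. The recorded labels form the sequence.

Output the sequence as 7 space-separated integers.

Step 1: leaves = {1,3,5,6}. Remove smallest leaf 1, emit neighbor 4.
Step 2: leaves = {3,4,5,6}. Remove smallest leaf 3, emit neighbor 2.
Step 3: leaves = {4,5,6}. Remove smallest leaf 4, emit neighbor 2.
Step 4: leaves = {5,6}. Remove smallest leaf 5, emit neighbor 7.
Step 5: leaves = {6,7}. Remove smallest leaf 6, emit neighbor 9.
Step 6: leaves = {7,9}. Remove smallest leaf 7, emit neighbor 8.
Step 7: leaves = {8,9}. Remove smallest leaf 8, emit neighbor 2.
Done: 2 vertices remain (2, 9). Sequence = [4 2 2 7 9 8 2]

Answer: 4 2 2 7 9 8 2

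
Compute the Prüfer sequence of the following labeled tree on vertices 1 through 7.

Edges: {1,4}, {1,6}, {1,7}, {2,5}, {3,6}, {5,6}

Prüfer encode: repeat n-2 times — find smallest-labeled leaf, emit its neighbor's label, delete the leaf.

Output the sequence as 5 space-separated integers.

Answer: 5 6 1 6 1

Derivation:
Step 1: leaves = {2,3,4,7}. Remove smallest leaf 2, emit neighbor 5.
Step 2: leaves = {3,4,5,7}. Remove smallest leaf 3, emit neighbor 6.
Step 3: leaves = {4,5,7}. Remove smallest leaf 4, emit neighbor 1.
Step 4: leaves = {5,7}. Remove smallest leaf 5, emit neighbor 6.
Step 5: leaves = {6,7}. Remove smallest leaf 6, emit neighbor 1.
Done: 2 vertices remain (1, 7). Sequence = [5 6 1 6 1]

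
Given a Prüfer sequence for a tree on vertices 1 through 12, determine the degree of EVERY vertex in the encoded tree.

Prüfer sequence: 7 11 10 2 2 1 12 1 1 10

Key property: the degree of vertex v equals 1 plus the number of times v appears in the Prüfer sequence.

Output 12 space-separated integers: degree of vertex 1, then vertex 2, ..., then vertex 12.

p_1 = 7: count[7] becomes 1
p_2 = 11: count[11] becomes 1
p_3 = 10: count[10] becomes 1
p_4 = 2: count[2] becomes 1
p_5 = 2: count[2] becomes 2
p_6 = 1: count[1] becomes 1
p_7 = 12: count[12] becomes 1
p_8 = 1: count[1] becomes 2
p_9 = 1: count[1] becomes 3
p_10 = 10: count[10] becomes 2
Degrees (1 + count): deg[1]=1+3=4, deg[2]=1+2=3, deg[3]=1+0=1, deg[4]=1+0=1, deg[5]=1+0=1, deg[6]=1+0=1, deg[7]=1+1=2, deg[8]=1+0=1, deg[9]=1+0=1, deg[10]=1+2=3, deg[11]=1+1=2, deg[12]=1+1=2

Answer: 4 3 1 1 1 1 2 1 1 3 2 2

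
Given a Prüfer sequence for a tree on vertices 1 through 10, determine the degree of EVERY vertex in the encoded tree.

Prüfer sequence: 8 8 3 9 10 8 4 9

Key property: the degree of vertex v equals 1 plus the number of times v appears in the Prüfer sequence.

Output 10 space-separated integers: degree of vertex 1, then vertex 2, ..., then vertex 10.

p_1 = 8: count[8] becomes 1
p_2 = 8: count[8] becomes 2
p_3 = 3: count[3] becomes 1
p_4 = 9: count[9] becomes 1
p_5 = 10: count[10] becomes 1
p_6 = 8: count[8] becomes 3
p_7 = 4: count[4] becomes 1
p_8 = 9: count[9] becomes 2
Degrees (1 + count): deg[1]=1+0=1, deg[2]=1+0=1, deg[3]=1+1=2, deg[4]=1+1=2, deg[5]=1+0=1, deg[6]=1+0=1, deg[7]=1+0=1, deg[8]=1+3=4, deg[9]=1+2=3, deg[10]=1+1=2

Answer: 1 1 2 2 1 1 1 4 3 2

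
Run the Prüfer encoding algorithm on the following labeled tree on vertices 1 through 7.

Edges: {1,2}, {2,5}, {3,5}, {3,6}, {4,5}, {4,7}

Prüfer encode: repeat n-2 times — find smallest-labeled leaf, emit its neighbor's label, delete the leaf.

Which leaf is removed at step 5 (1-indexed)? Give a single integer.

Answer: 5

Derivation:
Step 1: current leaves = {1,6,7}. Remove leaf 1 (neighbor: 2).
Step 2: current leaves = {2,6,7}. Remove leaf 2 (neighbor: 5).
Step 3: current leaves = {6,7}. Remove leaf 6 (neighbor: 3).
Step 4: current leaves = {3,7}. Remove leaf 3 (neighbor: 5).
Step 5: current leaves = {5,7}. Remove leaf 5 (neighbor: 4).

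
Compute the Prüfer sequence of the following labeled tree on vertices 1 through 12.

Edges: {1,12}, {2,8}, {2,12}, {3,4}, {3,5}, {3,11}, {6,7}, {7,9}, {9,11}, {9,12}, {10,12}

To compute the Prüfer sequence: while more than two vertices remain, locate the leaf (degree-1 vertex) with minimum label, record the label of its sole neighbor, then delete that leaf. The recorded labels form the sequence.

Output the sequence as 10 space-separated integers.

Step 1: leaves = {1,4,5,6,8,10}. Remove smallest leaf 1, emit neighbor 12.
Step 2: leaves = {4,5,6,8,10}. Remove smallest leaf 4, emit neighbor 3.
Step 3: leaves = {5,6,8,10}. Remove smallest leaf 5, emit neighbor 3.
Step 4: leaves = {3,6,8,10}. Remove smallest leaf 3, emit neighbor 11.
Step 5: leaves = {6,8,10,11}. Remove smallest leaf 6, emit neighbor 7.
Step 6: leaves = {7,8,10,11}. Remove smallest leaf 7, emit neighbor 9.
Step 7: leaves = {8,10,11}. Remove smallest leaf 8, emit neighbor 2.
Step 8: leaves = {2,10,11}. Remove smallest leaf 2, emit neighbor 12.
Step 9: leaves = {10,11}. Remove smallest leaf 10, emit neighbor 12.
Step 10: leaves = {11,12}. Remove smallest leaf 11, emit neighbor 9.
Done: 2 vertices remain (9, 12). Sequence = [12 3 3 11 7 9 2 12 12 9]

Answer: 12 3 3 11 7 9 2 12 12 9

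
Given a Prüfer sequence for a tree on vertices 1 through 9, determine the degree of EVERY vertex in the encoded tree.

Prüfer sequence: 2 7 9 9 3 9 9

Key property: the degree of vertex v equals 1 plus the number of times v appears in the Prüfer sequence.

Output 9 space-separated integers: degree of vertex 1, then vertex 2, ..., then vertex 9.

p_1 = 2: count[2] becomes 1
p_2 = 7: count[7] becomes 1
p_3 = 9: count[9] becomes 1
p_4 = 9: count[9] becomes 2
p_5 = 3: count[3] becomes 1
p_6 = 9: count[9] becomes 3
p_7 = 9: count[9] becomes 4
Degrees (1 + count): deg[1]=1+0=1, deg[2]=1+1=2, deg[3]=1+1=2, deg[4]=1+0=1, deg[5]=1+0=1, deg[6]=1+0=1, deg[7]=1+1=2, deg[8]=1+0=1, deg[9]=1+4=5

Answer: 1 2 2 1 1 1 2 1 5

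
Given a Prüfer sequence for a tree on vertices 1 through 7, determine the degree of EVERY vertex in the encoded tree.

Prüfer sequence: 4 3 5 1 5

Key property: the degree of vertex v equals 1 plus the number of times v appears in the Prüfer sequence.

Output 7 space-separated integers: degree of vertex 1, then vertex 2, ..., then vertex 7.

p_1 = 4: count[4] becomes 1
p_2 = 3: count[3] becomes 1
p_3 = 5: count[5] becomes 1
p_4 = 1: count[1] becomes 1
p_5 = 5: count[5] becomes 2
Degrees (1 + count): deg[1]=1+1=2, deg[2]=1+0=1, deg[3]=1+1=2, deg[4]=1+1=2, deg[5]=1+2=3, deg[6]=1+0=1, deg[7]=1+0=1

Answer: 2 1 2 2 3 1 1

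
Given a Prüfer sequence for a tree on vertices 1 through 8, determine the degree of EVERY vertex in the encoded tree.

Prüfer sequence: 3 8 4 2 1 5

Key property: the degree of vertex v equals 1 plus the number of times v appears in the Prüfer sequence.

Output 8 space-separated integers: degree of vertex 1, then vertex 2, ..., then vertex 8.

p_1 = 3: count[3] becomes 1
p_2 = 8: count[8] becomes 1
p_3 = 4: count[4] becomes 1
p_4 = 2: count[2] becomes 1
p_5 = 1: count[1] becomes 1
p_6 = 5: count[5] becomes 1
Degrees (1 + count): deg[1]=1+1=2, deg[2]=1+1=2, deg[3]=1+1=2, deg[4]=1+1=2, deg[5]=1+1=2, deg[6]=1+0=1, deg[7]=1+0=1, deg[8]=1+1=2

Answer: 2 2 2 2 2 1 1 2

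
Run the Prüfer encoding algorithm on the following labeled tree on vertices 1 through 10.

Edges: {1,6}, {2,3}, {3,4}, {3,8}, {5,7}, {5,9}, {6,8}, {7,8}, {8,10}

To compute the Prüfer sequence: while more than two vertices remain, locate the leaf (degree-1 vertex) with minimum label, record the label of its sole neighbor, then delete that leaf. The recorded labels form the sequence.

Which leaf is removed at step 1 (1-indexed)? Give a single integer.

Answer: 1

Derivation:
Step 1: current leaves = {1,2,4,9,10}. Remove leaf 1 (neighbor: 6).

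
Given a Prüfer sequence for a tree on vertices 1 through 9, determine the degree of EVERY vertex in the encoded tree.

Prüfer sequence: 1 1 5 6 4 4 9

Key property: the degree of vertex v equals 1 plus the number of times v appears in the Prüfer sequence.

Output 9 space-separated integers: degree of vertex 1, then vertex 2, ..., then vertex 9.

Answer: 3 1 1 3 2 2 1 1 2

Derivation:
p_1 = 1: count[1] becomes 1
p_2 = 1: count[1] becomes 2
p_3 = 5: count[5] becomes 1
p_4 = 6: count[6] becomes 1
p_5 = 4: count[4] becomes 1
p_6 = 4: count[4] becomes 2
p_7 = 9: count[9] becomes 1
Degrees (1 + count): deg[1]=1+2=3, deg[2]=1+0=1, deg[3]=1+0=1, deg[4]=1+2=3, deg[5]=1+1=2, deg[6]=1+1=2, deg[7]=1+0=1, deg[8]=1+0=1, deg[9]=1+1=2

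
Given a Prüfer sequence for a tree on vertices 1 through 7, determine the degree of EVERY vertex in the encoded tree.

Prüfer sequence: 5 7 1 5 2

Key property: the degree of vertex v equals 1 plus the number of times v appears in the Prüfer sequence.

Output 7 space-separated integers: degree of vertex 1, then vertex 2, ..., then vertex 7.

Answer: 2 2 1 1 3 1 2

Derivation:
p_1 = 5: count[5] becomes 1
p_2 = 7: count[7] becomes 1
p_3 = 1: count[1] becomes 1
p_4 = 5: count[5] becomes 2
p_5 = 2: count[2] becomes 1
Degrees (1 + count): deg[1]=1+1=2, deg[2]=1+1=2, deg[3]=1+0=1, deg[4]=1+0=1, deg[5]=1+2=3, deg[6]=1+0=1, deg[7]=1+1=2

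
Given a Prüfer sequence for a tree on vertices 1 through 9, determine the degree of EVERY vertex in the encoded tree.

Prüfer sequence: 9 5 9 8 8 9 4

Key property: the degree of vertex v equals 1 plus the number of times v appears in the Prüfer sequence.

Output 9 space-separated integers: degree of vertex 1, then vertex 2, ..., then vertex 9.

p_1 = 9: count[9] becomes 1
p_2 = 5: count[5] becomes 1
p_3 = 9: count[9] becomes 2
p_4 = 8: count[8] becomes 1
p_5 = 8: count[8] becomes 2
p_6 = 9: count[9] becomes 3
p_7 = 4: count[4] becomes 1
Degrees (1 + count): deg[1]=1+0=1, deg[2]=1+0=1, deg[3]=1+0=1, deg[4]=1+1=2, deg[5]=1+1=2, deg[6]=1+0=1, deg[7]=1+0=1, deg[8]=1+2=3, deg[9]=1+3=4

Answer: 1 1 1 2 2 1 1 3 4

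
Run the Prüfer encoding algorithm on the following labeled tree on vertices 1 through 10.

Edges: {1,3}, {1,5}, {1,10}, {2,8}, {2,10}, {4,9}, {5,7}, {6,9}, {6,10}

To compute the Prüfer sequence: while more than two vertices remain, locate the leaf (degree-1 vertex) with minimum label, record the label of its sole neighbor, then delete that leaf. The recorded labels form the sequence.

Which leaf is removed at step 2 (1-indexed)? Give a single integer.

Step 1: current leaves = {3,4,7,8}. Remove leaf 3 (neighbor: 1).
Step 2: current leaves = {4,7,8}. Remove leaf 4 (neighbor: 9).

Answer: 4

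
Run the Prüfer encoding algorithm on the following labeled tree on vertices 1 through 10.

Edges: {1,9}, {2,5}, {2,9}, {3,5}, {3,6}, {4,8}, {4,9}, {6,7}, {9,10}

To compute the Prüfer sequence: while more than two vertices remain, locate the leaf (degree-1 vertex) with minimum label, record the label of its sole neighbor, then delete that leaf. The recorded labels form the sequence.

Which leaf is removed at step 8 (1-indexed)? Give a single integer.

Answer: 4

Derivation:
Step 1: current leaves = {1,7,8,10}. Remove leaf 1 (neighbor: 9).
Step 2: current leaves = {7,8,10}. Remove leaf 7 (neighbor: 6).
Step 3: current leaves = {6,8,10}. Remove leaf 6 (neighbor: 3).
Step 4: current leaves = {3,8,10}. Remove leaf 3 (neighbor: 5).
Step 5: current leaves = {5,8,10}. Remove leaf 5 (neighbor: 2).
Step 6: current leaves = {2,8,10}. Remove leaf 2 (neighbor: 9).
Step 7: current leaves = {8,10}. Remove leaf 8 (neighbor: 4).
Step 8: current leaves = {4,10}. Remove leaf 4 (neighbor: 9).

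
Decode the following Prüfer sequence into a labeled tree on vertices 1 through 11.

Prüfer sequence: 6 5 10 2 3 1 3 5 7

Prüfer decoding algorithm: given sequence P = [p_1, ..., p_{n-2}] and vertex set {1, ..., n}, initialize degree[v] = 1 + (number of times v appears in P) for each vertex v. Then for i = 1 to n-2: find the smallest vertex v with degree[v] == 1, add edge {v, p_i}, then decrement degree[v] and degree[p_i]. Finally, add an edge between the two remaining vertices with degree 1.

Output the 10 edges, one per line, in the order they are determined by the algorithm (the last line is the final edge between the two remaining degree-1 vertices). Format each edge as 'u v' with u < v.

Initial degrees: {1:2, 2:2, 3:3, 4:1, 5:3, 6:2, 7:2, 8:1, 9:1, 10:2, 11:1}
Step 1: smallest deg-1 vertex = 4, p_1 = 6. Add edge {4,6}. Now deg[4]=0, deg[6]=1.
Step 2: smallest deg-1 vertex = 6, p_2 = 5. Add edge {5,6}. Now deg[6]=0, deg[5]=2.
Step 3: smallest deg-1 vertex = 8, p_3 = 10. Add edge {8,10}. Now deg[8]=0, deg[10]=1.
Step 4: smallest deg-1 vertex = 9, p_4 = 2. Add edge {2,9}. Now deg[9]=0, deg[2]=1.
Step 5: smallest deg-1 vertex = 2, p_5 = 3. Add edge {2,3}. Now deg[2]=0, deg[3]=2.
Step 6: smallest deg-1 vertex = 10, p_6 = 1. Add edge {1,10}. Now deg[10]=0, deg[1]=1.
Step 7: smallest deg-1 vertex = 1, p_7 = 3. Add edge {1,3}. Now deg[1]=0, deg[3]=1.
Step 8: smallest deg-1 vertex = 3, p_8 = 5. Add edge {3,5}. Now deg[3]=0, deg[5]=1.
Step 9: smallest deg-1 vertex = 5, p_9 = 7. Add edge {5,7}. Now deg[5]=0, deg[7]=1.
Final: two remaining deg-1 vertices are 7, 11. Add edge {7,11}.

Answer: 4 6
5 6
8 10
2 9
2 3
1 10
1 3
3 5
5 7
7 11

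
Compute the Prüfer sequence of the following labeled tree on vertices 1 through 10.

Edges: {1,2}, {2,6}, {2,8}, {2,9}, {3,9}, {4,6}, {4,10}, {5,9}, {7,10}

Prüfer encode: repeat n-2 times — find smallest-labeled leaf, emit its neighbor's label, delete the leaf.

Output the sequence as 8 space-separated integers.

Answer: 2 9 9 10 2 2 6 4

Derivation:
Step 1: leaves = {1,3,5,7,8}. Remove smallest leaf 1, emit neighbor 2.
Step 2: leaves = {3,5,7,8}. Remove smallest leaf 3, emit neighbor 9.
Step 3: leaves = {5,7,8}. Remove smallest leaf 5, emit neighbor 9.
Step 4: leaves = {7,8,9}. Remove smallest leaf 7, emit neighbor 10.
Step 5: leaves = {8,9,10}. Remove smallest leaf 8, emit neighbor 2.
Step 6: leaves = {9,10}. Remove smallest leaf 9, emit neighbor 2.
Step 7: leaves = {2,10}. Remove smallest leaf 2, emit neighbor 6.
Step 8: leaves = {6,10}. Remove smallest leaf 6, emit neighbor 4.
Done: 2 vertices remain (4, 10). Sequence = [2 9 9 10 2 2 6 4]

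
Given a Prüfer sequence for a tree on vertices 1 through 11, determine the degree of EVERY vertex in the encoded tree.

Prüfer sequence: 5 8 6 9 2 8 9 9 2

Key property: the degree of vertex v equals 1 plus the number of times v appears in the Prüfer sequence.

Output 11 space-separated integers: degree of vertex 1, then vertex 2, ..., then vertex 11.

p_1 = 5: count[5] becomes 1
p_2 = 8: count[8] becomes 1
p_3 = 6: count[6] becomes 1
p_4 = 9: count[9] becomes 1
p_5 = 2: count[2] becomes 1
p_6 = 8: count[8] becomes 2
p_7 = 9: count[9] becomes 2
p_8 = 9: count[9] becomes 3
p_9 = 2: count[2] becomes 2
Degrees (1 + count): deg[1]=1+0=1, deg[2]=1+2=3, deg[3]=1+0=1, deg[4]=1+0=1, deg[5]=1+1=2, deg[6]=1+1=2, deg[7]=1+0=1, deg[8]=1+2=3, deg[9]=1+3=4, deg[10]=1+0=1, deg[11]=1+0=1

Answer: 1 3 1 1 2 2 1 3 4 1 1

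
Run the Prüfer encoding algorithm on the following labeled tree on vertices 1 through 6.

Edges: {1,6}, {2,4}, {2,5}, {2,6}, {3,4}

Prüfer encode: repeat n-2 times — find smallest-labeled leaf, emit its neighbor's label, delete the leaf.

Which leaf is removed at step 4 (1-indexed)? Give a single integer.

Answer: 5

Derivation:
Step 1: current leaves = {1,3,5}. Remove leaf 1 (neighbor: 6).
Step 2: current leaves = {3,5,6}. Remove leaf 3 (neighbor: 4).
Step 3: current leaves = {4,5,6}. Remove leaf 4 (neighbor: 2).
Step 4: current leaves = {5,6}. Remove leaf 5 (neighbor: 2).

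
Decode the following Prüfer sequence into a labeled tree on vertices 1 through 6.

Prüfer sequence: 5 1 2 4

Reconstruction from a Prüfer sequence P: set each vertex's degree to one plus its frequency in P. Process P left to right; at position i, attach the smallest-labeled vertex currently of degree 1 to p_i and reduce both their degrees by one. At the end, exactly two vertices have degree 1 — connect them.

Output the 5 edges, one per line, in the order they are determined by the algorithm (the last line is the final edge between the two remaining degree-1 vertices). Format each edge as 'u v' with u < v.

Initial degrees: {1:2, 2:2, 3:1, 4:2, 5:2, 6:1}
Step 1: smallest deg-1 vertex = 3, p_1 = 5. Add edge {3,5}. Now deg[3]=0, deg[5]=1.
Step 2: smallest deg-1 vertex = 5, p_2 = 1. Add edge {1,5}. Now deg[5]=0, deg[1]=1.
Step 3: smallest deg-1 vertex = 1, p_3 = 2. Add edge {1,2}. Now deg[1]=0, deg[2]=1.
Step 4: smallest deg-1 vertex = 2, p_4 = 4. Add edge {2,4}. Now deg[2]=0, deg[4]=1.
Final: two remaining deg-1 vertices are 4, 6. Add edge {4,6}.

Answer: 3 5
1 5
1 2
2 4
4 6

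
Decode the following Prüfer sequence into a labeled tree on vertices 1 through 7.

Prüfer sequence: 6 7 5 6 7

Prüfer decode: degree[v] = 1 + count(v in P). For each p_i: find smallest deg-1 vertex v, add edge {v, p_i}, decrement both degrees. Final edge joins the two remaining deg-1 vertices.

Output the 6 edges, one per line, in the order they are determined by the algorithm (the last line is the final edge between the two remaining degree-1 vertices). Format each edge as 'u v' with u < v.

Initial degrees: {1:1, 2:1, 3:1, 4:1, 5:2, 6:3, 7:3}
Step 1: smallest deg-1 vertex = 1, p_1 = 6. Add edge {1,6}. Now deg[1]=0, deg[6]=2.
Step 2: smallest deg-1 vertex = 2, p_2 = 7. Add edge {2,7}. Now deg[2]=0, deg[7]=2.
Step 3: smallest deg-1 vertex = 3, p_3 = 5. Add edge {3,5}. Now deg[3]=0, deg[5]=1.
Step 4: smallest deg-1 vertex = 4, p_4 = 6. Add edge {4,6}. Now deg[4]=0, deg[6]=1.
Step 5: smallest deg-1 vertex = 5, p_5 = 7. Add edge {5,7}. Now deg[5]=0, deg[7]=1.
Final: two remaining deg-1 vertices are 6, 7. Add edge {6,7}.

Answer: 1 6
2 7
3 5
4 6
5 7
6 7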